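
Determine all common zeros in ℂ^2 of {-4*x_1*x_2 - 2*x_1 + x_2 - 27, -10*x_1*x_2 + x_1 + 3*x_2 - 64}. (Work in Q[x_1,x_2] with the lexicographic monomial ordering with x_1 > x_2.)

Compute a lex Gröbner basis by Buchberger's algorithm.
f_1 = -4*x_1*x_2 - 2*x_1 + x_2 - 27, LT = x_1*x_2.
f_2 = -10*x_1*x_2 + x_1 + 3*x_2 - 64, LT = x_1*x_2.

S(f_1,f_2): lcm = x_1*x_2. S = 3/5*x_1 + 1/20*x_2 + 7/20.
  reduce S modulo (f_1, f_2):
  remainder 3/5*x_1 + 1/20*x_2 + 7/20 ≠ 0; add h_3 = 3/5*x_1 + 1/20*x_2 + 7/20 to the basis.

S(f_1,h_3): lcm = x_1*x_2. S = 1/2*x_1 - 1/12*x_2**2 - 5/6*x_2 + 27/4.
  reduce S modulo (f_1, f_2, h_3):
  remainder -1/12*x_2**2 - 7/8*x_2 + 155/24 ≠ 0; add h_4 = -1/12*x_2**2 - 7/8*x_2 + 155/24 to the basis.

The other S-polynomials (S(f_2,h_3), S(f_1,h_4), S(f_2,h_4), S(h_3,h_4)) all reduce to 0 modulo the current basis, so we have a Gröbner basis.
Inter-reduce: drop elements whose leading term is divisible by another's, tail-reduce, and make monic.
Reduced Gröbner basis: {x_1 + 1/12*x_2 + 7/12, x_2**2 + 21/2*x_2 - 155/2}.

A lex Gröbner basis eliminates variables successively. Here x_2**2 + 21/2*x_2 - 155/2 depends only on x_2, with roots {-31/2, 5}; lifting each root through the earlier basis elements recovers the full solutions.
  x_2 = -31/2: the earlier basis element becomes x_1 - 17/24 = 0, giving x_1 = 17/24 — point (17/24, -31/2).
  x_2 = 5: the earlier basis element becomes x_1 + 1 = 0, giving x_1 = -1 — point (-1, 5).
A lex Gröbner basis triangularizes the system, enabling back-substitution.

{(17/24, -31/2), (-1, 5)}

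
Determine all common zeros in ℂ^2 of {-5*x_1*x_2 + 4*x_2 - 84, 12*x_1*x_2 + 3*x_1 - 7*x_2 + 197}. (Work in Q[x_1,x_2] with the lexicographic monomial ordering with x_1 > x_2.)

{(5, -4), (-8/3, 63/13)}

Compute a lex Gröbner basis by Buchberger's algorithm.
f_1 = -5*x_1*x_2 + 4*x_2 - 84, LT = x_1*x_2.
f_2 = 12*x_1*x_2 + 3*x_1 - 7*x_2 + 197, LT = x_1*x_2.

S(f_1,f_2): lcm = x_1*x_2. S = -1/4*x_1 - 13/60*x_2 + 23/60.
  reduce S modulo (f_1, f_2):
  remainder -1/4*x_1 - 13/60*x_2 + 23/60 ≠ 0; add h_3 = -1/4*x_1 - 13/60*x_2 + 23/60 to the basis.

S(f_1,h_3): lcm = x_1*x_2. S = -13/15*x_2**2 + 11/15*x_2 + 84/5.
  reduce S modulo (f_1, f_2, h_3):
  remainder -13/15*x_2**2 + 11/15*x_2 + 84/5 ≠ 0; add h_4 = -13/15*x_2**2 + 11/15*x_2 + 84/5 to the basis.

The other S-polynomials (S(f_2,h_3), S(f_1,h_4), S(f_2,h_4), S(h_3,h_4)) all reduce to 0 modulo the current basis, so we have a Gröbner basis.
Inter-reduce: drop elements whose leading term is divisible by another's, tail-reduce, and make monic.
Reduced Gröbner basis: {x_1 + 13/15*x_2 - 23/15, x_2**2 - 11/13*x_2 - 252/13}.

Elimination: the polynomial x_2**2 - 11/13*x_2 - 252/13 lies in the elimination ideal for x_2, so x_2 ∈ {-4, 63/13}. For each such x_2, the remaining basis elements (now univariate) give the rest of the solution.
  x_2 = -4: the earlier basis element becomes x_1 - 5 = 0, giving x_1 = 5 — point (5, -4).
  x_2 = 63/13: the earlier basis element becomes x_1 + 8/3 = 0, giving x_1 = -8/3 — point (-8/3, 63/13).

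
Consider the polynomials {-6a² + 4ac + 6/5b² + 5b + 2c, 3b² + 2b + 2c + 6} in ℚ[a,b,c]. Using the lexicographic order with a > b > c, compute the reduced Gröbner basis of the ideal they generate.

G = {a² - ⅔ac - 7/10b - ⅕c + ⅖, b² + ⅔b + ⅔c + 2}

f_1 = -6a² + 4ac + 6/5b² + 5b + 2c, LT = a².
f_2 = 3b² + 2b + 2c + 6, LT = b².

The S-polynomials (S(f_1,f_2)) all reduce to 0 modulo the current basis, so we have a Gröbner basis.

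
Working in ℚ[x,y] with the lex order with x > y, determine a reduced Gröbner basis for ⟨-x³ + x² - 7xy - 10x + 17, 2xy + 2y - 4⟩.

G = {x - 7/4y³ - 15/4y² + 15/2y - 3, y⁴ + 15/7y³ - 30/7y² + 16/7y - 8/7}

f_1 = -x³ + x² - 7xy - 10x + 17, LT = x³.
f_2 = 2xy + 2y - 4, LT = xy.

S(f_1,f_2): lcm = x³y. S = -2x²y + 2x² + 7xy² + 10xy - 17y.
  leading term x²y: subtract (-x)·f_2 from -2x²y + 2x² + 7xy² + 10xy - 17y → 2x² + 7xy² + 12xy - 4x - 17y
  leading term x²: no divisor's leading term divides it; move 2x² to the remainder.
  leading term xy²: subtract (7/2y)·f_2 from 7xy² + 12xy - 4x - 17y → 12xy - 4x - 7y² - 3y
  leading term xy: subtract (6)·f_2 from 12xy - 4x - 7y² - 3y → -4x - 7y² - 15y + 24
  leading term x: no divisor's leading term divides it; move -4x to the remainder.
  leading term y²: no divisor's leading term divides it; move -7y² to the remainder.
  leading term y: no divisor's leading term divides it; move -15y to the remainder.
  leading term 1: no divisor's leading term divides it; move 24 to the remainder.
  remainder 2x² - 4x - 7y² - 15y + 24 ≠ 0; add g_3 = 2x² - 4x - 7y² - 15y + 24 to the basis.

S(f_2,g_3): lcm = x²y. S = 3xy - 2x + 7/2y³ + 15/2y² - 12y.
  leading term xy: subtract (3/2)·f_2 from 3xy - 2x + 7/2y³ + 15/2y² - 12y → -2x + 7/2y³ + 15/2y² - 15y + 6
  leading term x: no divisor's leading term divides it; move -2x to the remainder.
  leading term y³: no divisor's leading term divides it; move 7/2y³ to the remainder.
  leading term y²: no divisor's leading term divides it; move 15/2y² to the remainder.
  leading term y: no divisor's leading term divides it; move -15y to the remainder.
  leading term 1: no divisor's leading term divides it; move 6 to the remainder.
  remainder -2x + 7/2y³ + 15/2y² - 15y + 6 ≠ 0; add g_4 = -2x + 7/2y³ + 15/2y² - 15y + 6 to the basis.

S(f_2,g_4): lcm = xy. S = 7/4y⁴ + 15/4y³ - 15/2y² + 4y - 2.
  leading term y⁴: no divisor's leading term divides it; move 7/4y⁴ to the remainder.
  leading term y³: no divisor's leading term divides it; move 15/4y³ to the remainder.
  leading term y²: no divisor's leading term divides it; move -15/2y² to the remainder.
  leading term y: no divisor's leading term divides it; move 4y to the remainder.
  leading term 1: no divisor's leading term divides it; move -2 to the remainder.
  remainder 7/4y⁴ + 15/4y³ - 15/2y² + 4y - 2 ≠ 0; add g_5 = 7/4y⁴ + 15/4y³ - 15/2y² + 4y - 2 to the basis.

The other S-polynomials (S(f_1,g_3), S(f_1,g_4), S(g_3,g_4), S(f_1,g_5), S(f_2,g_5), S(g_3,g_5), S(g_4,g_5)) all reduce to 0 modulo the current basis, so we have a Gröbner basis.
Inter-reduce: drop elements whose leading term is divisible by another's, tail-reduce, and make monic.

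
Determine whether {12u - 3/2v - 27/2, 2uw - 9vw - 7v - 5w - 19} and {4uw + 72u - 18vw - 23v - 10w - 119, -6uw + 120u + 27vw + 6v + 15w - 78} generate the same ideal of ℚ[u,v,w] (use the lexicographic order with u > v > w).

Yes, the ideals are equal.

For a fixed monomial order, each ideal has a unique reduced Gröbner basis; comparing bases decides equality.
Buchberger on the first generating set:
f_1 = 12u - 3/2v - 27/2, LT = u.
f_2 = 2uw - 9vw - 7v - 5w - 19, LT = uw.

S(f_1,f_2): lcm = uw. S = 35/8vw + 7/2v + 11/8w + 19/2.
  reduce S modulo (f_1, f_2):
  remainder 35/8vw + 7/2v + 11/8w + 19/2 ≠ 0; add g_3 = 35/8vw + 7/2v + 11/8w + 19/2 to the basis.

The other S-polynomials (S(f_1,g_3), S(f_2,g_3)) all reduce to 0 modulo the current basis, so we have a Gröbner basis.
Inter-reduce: drop elements whose leading term is divisible by another's, tail-reduce, and make monic.
Reduced Gröbner basis: {u - ⅛v - 9/8, vw + ⅘v + 11/35w + 76/35}.

Buchberger on the second generating set:
h_1 = 4uw + 72u - 18vw - 23v - 10w - 119, LT = uw.
h_2 = -6uw + 120u + 27vw + 6v + 15w - 78, LT = uw.

S(h_1,h_2): lcm = uw. S = 38u - 19/4v - 171/4.
  reduce S modulo (h_1, h_2):
  remainder 38u - 19/4v - 171/4 ≠ 0; add k_3 = 38u - 19/4v - 171/4 to the basis.

S(h_1,k_3): lcm = uw. S = 18u - 35/8vw - 23/4v - 11/8w - 119/4.
  reduce S modulo (h_1, h_2, k_3):
  remainder -35/8vw - 7/2v - 11/8w - 19/2 ≠ 0; add k_4 = -35/8vw - 7/2v - 11/8w - 19/2 to the basis.

The other S-polynomials (S(h_2,k_3), S(h_1,k_4), S(h_2,k_4), S(k_3,k_4)) all reduce to 0 modulo the current basis, so we have a Gröbner basis.
Inter-reduce: drop elements whose leading term is divisible by another's, tail-reduce, and make monic.
Reduced Gröbner basis: {u - ⅛v - 9/8, vw + ⅘v + 11/35w + 76/35}.

These coincide, so the ideals are equal.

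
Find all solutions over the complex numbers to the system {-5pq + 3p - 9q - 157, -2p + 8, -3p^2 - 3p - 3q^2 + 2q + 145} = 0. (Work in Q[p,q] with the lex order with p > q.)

{(4, -5)}

Compute a lex Gröbner basis by Buchberger's algorithm.
f_1 = -5pq + 3p - 9q - 157, LT = pq.
f_2 = -2p + 8, LT = p.
f_3 = -3p^2 - 3p - 3q^2 + 2q + 145, LT = p^2.

S(f_1,f_2): lcm = pq. S = -3/5p + 29/5q + 157/5.
  leading term p: subtract (3/10)·f_2 from -3/5p + 29/5q + 157/5 → 29/5q + 29
  leading term q: no divisor's leading term divides it; move 29/5q to the remainder.
  leading term 1: no divisor's leading term divides it; move 29 to the remainder.
  remainder 29/5q + 29 ≠ 0; add h_4 = 29/5q + 29 to the basis.

The other S-polynomials (S(f_1,f_3), S(f_2,f_3), S(f_1,h_4), S(f_2,h_4), S(f_3,h_4)) all reduce to 0 modulo the current basis, so we have a Gröbner basis.
Inter-reduce: drop elements whose leading term is divisible by another's, tail-reduce, and make monic.
Reduced Gröbner basis: {p - 4, q + 5}.

Since the basis is lex-ordered, q + 5 is univariate in q. Its roots are {-5}. Back-substituting each root into the other basis elements fixes the other coordinates.
  q = -5: the earlier basis element becomes p - 4 = 0, giving p = 4 — point (4, -5).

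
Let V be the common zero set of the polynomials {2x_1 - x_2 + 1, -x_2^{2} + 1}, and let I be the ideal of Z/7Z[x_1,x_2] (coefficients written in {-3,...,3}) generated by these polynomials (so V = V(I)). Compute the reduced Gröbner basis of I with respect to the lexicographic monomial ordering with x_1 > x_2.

Buchberger's algorithm terminates because the ascending chain of leading-term ideals stabilizes.

f_1 = 2x_1 - x_2 + 1, LT = x_1.
f_2 = -x_2^{2} + 1, LT = x_2^{2}.

The S-polynomials (S(f_1,f_2)) all reduce to 0 modulo the current basis, so we have a Gröbner basis.

G = {x_1 + 3x_2 - 3, x_2^{2} - 1}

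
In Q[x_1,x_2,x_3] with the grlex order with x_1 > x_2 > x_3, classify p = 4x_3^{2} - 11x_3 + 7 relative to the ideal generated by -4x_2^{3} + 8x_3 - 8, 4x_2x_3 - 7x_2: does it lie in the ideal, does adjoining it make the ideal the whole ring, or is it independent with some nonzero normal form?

4x_3^{2} - 11x_3 + 7 lies in I (it reduces to 0).

First compute the reduced Gröbner basis of I by Buchberger's algorithm.
f_1 = -4x_2^{3} + 8x_3 - 8, LT = x_2^{3}.
f_2 = 4x_2x_3 - 7x_2, LT = x_2x_3.

S(f_1,f_2): lcm = x_2^{3}x_3. S = \tfrac{7}{4}x_2^{3} - 2x_3^{2} + 2x_3.
  leading term x_2^{3}: subtract (-\tfrac{7}{16})·f_1 from \tfrac{7}{4}x_2^{3} - 2x_3^{2} + 2x_3 → -2x_3^{2} + \tfrac{11}{2}x_3 - \tfrac{7}{2}
  leading term x_3^{2}: no divisor's leading term divides it; move -2x_3^{2} to the remainder.
  leading term x_3: no divisor's leading term divides it; move \tfrac{11}{2}x_3 to the remainder.
  leading term 1: no divisor's leading term divides it; move -\tfrac{7}{2} to the remainder.
  remainder -2x_3^{2} + \tfrac{11}{2}x_3 - \tfrac{7}{2} ≠ 0; add h_3 = -2x_3^{2} + \tfrac{11}{2}x_3 - \tfrac{7}{2} to the basis.

The other S-polynomials (S(f_1,h_3), S(f_2,h_3)) all reduce to 0 modulo the current basis, so we have a Gröbner basis.
Inter-reduce: drop elements whose leading term is divisible by another's, tail-reduce, and make monic.
Reduced Gröbner basis: {x_2^{3} - 2x_3 + 2, x_2x_3 - \tfrac{7}{4}x_2, x_3^{2} - \tfrac{11}{4}x_3 + \tfrac{7}{4}}.
Label its elements g_1 = x_2^{3} - 2x_3 + 2, g_2 = x_2x_3 - \tfrac{7}{4}x_2, g_3 = x_3^{2} - \tfrac{11}{4}x_3 + \tfrac{7}{4}.

Reduce p = 4x_3^{2} - 11x_3 + 7 modulo G:
  leading term x_3^{2}: subtract (4)·g_3 from 4x_3^{2} - 11x_3 + 7 → 0
  normal form = 0.
Since the normal form is 0, p ∈ I.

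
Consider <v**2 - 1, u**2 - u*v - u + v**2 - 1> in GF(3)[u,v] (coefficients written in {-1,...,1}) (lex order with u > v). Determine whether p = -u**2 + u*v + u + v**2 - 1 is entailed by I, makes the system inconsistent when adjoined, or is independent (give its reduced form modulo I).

First compute the reduced Gröbner basis of I by Buchberger's algorithm.
f_1 = v**2 - 1, LT = v**2.
f_2 = u**2 - u*v - u + v**2 - 1, LT = u**2.

The S-polynomials (S(f_1,f_2)) all reduce to 0 modulo the current basis, so we have a Gröbner basis.
Inter-reduce: drop elements whose leading term is divisible by another's, tail-reduce, and make monic.
Reduced Gröbner basis: {u**2 - u*v - u, v**2 - 1}.
Label its elements g_1 = u**2 - u*v - u, g_2 = v**2 - 1.

Reduce p = -u**2 + u*v + u + v**2 - 1 modulo G:
  leading term u**2: subtract (-1)·g_1 from -u**2 + u*v + u + v**2 - 1 → v**2 - 1
  leading term v**2: subtract (1)·g_2 from v**2 - 1 → 0
  normal form = 0.
Since the normal form is 0, p ∈ I.

-u**2 + u*v + u + v**2 - 1 lies in I (it reduces to 0).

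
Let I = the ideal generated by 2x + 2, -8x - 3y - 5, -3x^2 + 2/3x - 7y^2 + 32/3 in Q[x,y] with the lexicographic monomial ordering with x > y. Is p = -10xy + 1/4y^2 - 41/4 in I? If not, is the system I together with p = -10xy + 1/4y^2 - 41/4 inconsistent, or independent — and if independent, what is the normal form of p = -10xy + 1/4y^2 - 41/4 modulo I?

-10xy + 1/4y^2 - 41/4 lies in I (it reduces to 0).

First compute the reduced Gröbner basis of I by Buchberger's algorithm.
f_1 = 2x + 2, LT = x.
f_2 = -8x - 3y - 5, LT = x.
f_3 = -3x^2 + 2/3x - 7y^2 + 32/3, LT = x^2.

S(f_1,f_2): lcm = x. S = -3/8y + 3/8.
  reduce S modulo (f_1, f_2, f_3):
  remainder -3/8y + 3/8 ≠ 0; add h_4 = -3/8y + 3/8 to the basis.

The other S-polynomials (S(f_1,f_3), S(f_2,f_3), S(f_1,h_4), S(f_2,h_4), S(f_3,h_4)) all reduce to 0 modulo the current basis, so we have a Gröbner basis.
Inter-reduce: drop elements whose leading term is divisible by another's, tail-reduce, and make monic.
Reduced Gröbner basis: {x + 1, y - 1}.
Label its elements g_1 = x + 1, g_2 = y - 1.

Reduce p = -10xy + 1/4y^2 - 41/4 modulo G:
  leading term xy: subtract (-10y)·g_1 from -10xy + 1/4y^2 - 41/4 → 1/4y^2 + 10y - 41/4
  leading term y^2: subtract (1/4y)·g_2 from 1/4y^2 + 10y - 41/4 → 41/4y - 41/4
  leading term y: subtract (41/4)·g_2 from 41/4y - 41/4 → 0
  normal form = 0.
Since the normal form is 0, p ∈ I.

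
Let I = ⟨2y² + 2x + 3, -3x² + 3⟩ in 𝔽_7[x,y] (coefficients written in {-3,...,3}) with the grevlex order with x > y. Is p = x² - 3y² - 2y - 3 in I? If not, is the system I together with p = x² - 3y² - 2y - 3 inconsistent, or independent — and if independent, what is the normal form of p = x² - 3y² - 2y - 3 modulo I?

First compute the reduced Gröbner basis of I by Buchberger's algorithm.
f_1 = 2y² + 2x + 3, LT = y².
f_2 = -3x² + 3, LT = x².

The S-polynomials (S(f_1,f_2)) all reduce to 0 modulo the current basis, so we have a Gröbner basis.
Inter-reduce: drop elements whose leading term is divisible by another's, tail-reduce, and make monic.
Reduced Gröbner basis: {x² - 1, y² + x - 2}.
Label its elements g_1 = x² - 1, g_2 = y² + x - 2.

Reduce p = x² - 3y² - 2y - 3 modulo G:
  leading term x²: subtract (1)·g_1 from x² - 3y² - 2y - 3 → -3y² - 2y - 2
  leading term y²: subtract (-3)·g_2 from -3y² - 2y - 2 → 3x - 2y - 1
  leading term x: no divisor's leading term divides it; move 3x to the remainder.
  leading term y: no divisor's leading term divides it; move -2y to the remainder.
  leading term 1: no divisor's leading term divides it; move -1 to the remainder.
  normal form = 3x - 2y - 1.
The normal form is nonzero, so p ∉ I. Since p minus its normal form lies in I, I + (p) = I + (r) where r = 3x - 2y - 1; decide whether this ideal is the whole ring.
Run Buchberger on G together with r (pairs among the g_i already reduce to 0 since G is a Gröbner basis):
g_1 = x² - 1, LT = x².
g_2 = y² + x - 2, LT = y².
r = 3x - 2y - 1, LT = x.

S(g_1,r): lcm = x². S = 3xy - 2x - 1.
  leading term xy: subtract (y)·r from 3xy - 2x - 1 → 2y² - 2x + y - 1
  leading term y²: subtract (2)·g_2 from 2y² - 2x + y - 1 → 3x + y + 3
  leading term x: subtract (1)·r from 3x + y + 3 → 3y - 3
  leading term y: no divisor's leading term divides it; move 3y to the remainder.
  leading term 1: no divisor's leading term divides it; move -3 to the remainder.
  remainder 3y - 3 ≠ 0; add m_4 = 3y - 3 to the basis.

The other S-polynomials (S(g_1,g_2), S(g_2,r), S(g_1,m_4), S(g_2,m_4), S(r,m_4)) all reduce to 0 modulo the current basis, so we have a Gröbner basis.
Inter-reduce: drop elements whose leading term is divisible by another's, tail-reduce, and make monic.
Reduced Gröbner basis: {x - 1, y - 1}.
The reduced Gröbner basis of I + (p) is {x - 1, y - 1} ≠ {1}, a proper ideal, so the enlarged system stays consistent: p is independent of I, with normal form 3x - 2y - 1.

x² - 3y² - 2y - 3 is independent of I; its normal form modulo I is 3x - 2y - 1.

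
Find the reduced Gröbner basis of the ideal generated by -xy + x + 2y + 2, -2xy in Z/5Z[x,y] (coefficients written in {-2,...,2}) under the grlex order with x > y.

G = {y^2 + y, x + 2y + 2}

f_1 = -xy + x + 2y + 2, LT = xy.
f_2 = -2xy, LT = xy.

S(f_1,f_2): lcm = xy. S = -x - 2y - 2.
  leading term x: no divisor's leading term divides it; move -x to the remainder.
  leading term y: no divisor's leading term divides it; move -2y to the remainder.
  leading term 1: no divisor's leading term divides it; move -2 to the remainder.
  remainder -x - 2y - 2 ≠ 0; add g_3 = -x - 2y - 2 to the basis.

S(f_1,g_3): lcm = xy. S = -2y^2 - x + y - 2.
  leading term y^2: no divisor's leading term divides it; move -2y^2 to the remainder.
  leading term x: subtract (1)·g_3 from -x + y - 2 → -2y
  leading term y: no divisor's leading term divides it; move -2y to the remainder.
  remainder -2y^2 - 2y ≠ 0; add g_4 = -2y^2 - 2y to the basis.

S(f_2,g_3): lcm = xy. S = -2y^2 - 2y.
  leading term y^2: subtract (1)·g_4 from -2y^2 - 2y → 0
  remainder 0.

S(f_1,g_4): lcm = xy^2. S = -2xy - 2y^2 - 2y.
  leading term xy: subtract (2)·f_1 from -2xy - 2y^2 - 2y → -2y^2 - 2x - y + 1
  leading term y^2: subtract (1)·g_4 from -2y^2 - 2x - y + 1 → -2x + y + 1
  leading term x: subtract (2)·g_3 from -2x + y + 1 → 0
  remainder 0.

S(f_2,g_4): lcm = xy^2. S = -xy.
  leading term xy: subtract (1)·f_1 from -xy → -x - 2y - 2
  leading term x: subtract (1)·g_3 from -x - 2y - 2 → 0
  remainder 0.

S(g_3,g_4): leading monomials are coprime, so the S-polynomial reduces to 0 (Buchberger's first criterion).
Every S-polynomial of the final basis reduces to 0, so we have a Gröbner basis.
Inter-reduce: drop elements whose leading term is divisible by another's, tail-reduce, and make monic.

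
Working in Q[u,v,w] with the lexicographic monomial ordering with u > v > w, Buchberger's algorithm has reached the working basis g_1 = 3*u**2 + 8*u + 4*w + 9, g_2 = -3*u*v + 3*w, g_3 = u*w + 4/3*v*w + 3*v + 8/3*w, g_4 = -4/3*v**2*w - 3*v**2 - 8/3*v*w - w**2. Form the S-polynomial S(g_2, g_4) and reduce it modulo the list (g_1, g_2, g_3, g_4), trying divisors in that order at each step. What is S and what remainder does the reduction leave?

lcm(LM(g_2), LM(g_4)) = u*v**2*w.
S = (lcm/LT(g_2))·g_2 − (lcm/LT(g_4))·g_4 = -9/4*u*v**2 - 2*u*v*w - 3/4*u*w**2 - v*w**2.
Reduce S modulo (g_1, g_2, g_3, g_4) in that order:
  leading term u*v**2: subtract (3/4*v)·g_2 from -9/4*u*v**2 - 2*u*v*w - 3/4*u*w**2 - v*w**2 → -2*u*v*w - 3/4*u*w**2 - v*w**2 - 9/4*v*w
  leading term u*v*w: subtract (2/3*w)·g_2 from -2*u*v*w - 3/4*u*w**2 - v*w**2 - 9/4*v*w → -3/4*u*w**2 - v*w**2 - 9/4*v*w - 2*w**2
  leading term u*w**2: subtract (-3/4*w)·g_3 from -3/4*u*w**2 - v*w**2 - 9/4*v*w - 2*w**2 → 0
The remainder is 0, so this S-polynomial contributes no new basis element.

S(g_2, g_4) = -9/4*u*v**2 - 2*u*v*w - 3/4*u*w**2 - v*w**2; remainder on division = 0.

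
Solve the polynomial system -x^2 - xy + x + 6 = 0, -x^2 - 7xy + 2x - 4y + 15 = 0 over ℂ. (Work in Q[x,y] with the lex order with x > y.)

{(-1, -4), (-3/2, -3/2), (8/3, 7/12)}

Compute a lex Gröbner basis by Buchberger's algorithm.
f_1 = -x^2 - xy + x + 6, LT = x^2.
f_2 = -x^2 - 7xy + 2x - 4y + 15, LT = x^2.

S(f_1,f_2): lcm = x^2. S = -6xy + x - 4y + 9.
  leading term xy: no divisor's leading term divides it; move -6xy to the remainder.
  leading term x: no divisor's leading term divides it; move x to the remainder.
  leading term y: no divisor's leading term divides it; move -4y to the remainder.
  leading term 1: no divisor's leading term divides it; move 9 to the remainder.
  remainder -6xy + x - 4y + 9 ≠ 0; add h_3 = -6xy + x - 4y + 9 to the basis.

S(f_1,h_3): lcm = x^2y. S = 1/6x^2 + xy^2 - 5/3xy + 3/2x - 6y.
  leading term x^2: subtract (-1/6)·f_1 from 1/6x^2 + xy^2 - 5/3xy + 3/2x - 6y → xy^2 - 11/6xy + 5/3x - 6y + 1
  leading term xy^2: subtract (-1/6y)·h_3 from xy^2 - 11/6xy + 5/3x - 6y + 1 → -5/3xy + 5/3x - 2/3y^2 - 9/2y + 1
  leading term xy: subtract (5/18)·h_3 from -5/3xy + 5/3x - 2/3y^2 - 9/2y + 1 → 25/18x - 2/3y^2 - 61/18y - 3/2
  leading term x: no divisor's leading term divides it; move 25/18x to the remainder.
  leading term y^2: no divisor's leading term divides it; move -2/3y^2 to the remainder.
  leading term y: no divisor's leading term divides it; move -61/18y to the remainder.
  leading term 1: no divisor's leading term divides it; move -3/2 to the remainder.
  remainder 25/18x - 2/3y^2 - 61/18y - 3/2 ≠ 0; add h_4 = 25/18x - 2/3y^2 - 61/18y - 3/2 to the basis.

S(h_3,h_4): lcm = xy. S = -1/6x + 12/25y^3 + 61/25y^2 + 131/75y - 3/2.
  leading term x: subtract (-3/25)·h_4 from -1/6x + 12/25y^3 + 61/25y^2 + 131/75y - 3/2 → 12/25y^3 + 59/25y^2 + 67/50y - 42/25
  leading term y^3: no divisor's leading term divides it; move 12/25y^3 to the remainder.
  leading term y^2: no divisor's leading term divides it; move 59/25y^2 to the remainder.
  leading term y: no divisor's leading term divides it; move 67/50y to the remainder.
  leading term 1: no divisor's leading term divides it; move -42/25 to the remainder.
  remainder 12/25y^3 + 59/25y^2 + 67/50y - 42/25 ≠ 0; add h_5 = 12/25y^3 + 59/25y^2 + 67/50y - 42/25 to the basis.

The other S-polynomials (S(f_2,h_3), S(f_1,h_4), S(f_2,h_4), S(f_1,h_5), S(f_2,h_5), S(h_3,h_5), S(h_4,h_5)) all reduce to 0 modulo the current basis, so we have a Gröbner basis.
Inter-reduce: drop elements whose leading term is divisible by another's, tail-reduce, and make monic.
Reduced Gröbner basis: {x - 12/25y^2 - 61/25y - 27/25, y^3 + 59/12y^2 + 67/24y - 7/2}.

A lex Gröbner basis eliminates variables successively. Here y^3 + 59/12y^2 + 67/24y - 7/2 depends only on y, with roots {-4, -3/2, 7/12}; lifting each root through the earlier basis elements recovers the full solutions.
  y = -4: the earlier basis element becomes x + 1 = 0, giving x = -1 — point (-1, -4).
  y = -3/2: the earlier basis element becomes x + 3/2 = 0, giving x = -3/2 — point (-3/2, -3/2).
  y = 7/12: the earlier basis element becomes x - 8/3 = 0, giving x = 8/3 — point (8/3, 7/12).
Each listed point satisfies every original equation (direct substitution).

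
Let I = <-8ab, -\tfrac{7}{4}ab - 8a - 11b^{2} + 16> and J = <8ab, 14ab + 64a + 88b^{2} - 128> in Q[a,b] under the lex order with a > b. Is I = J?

Yes, the ideals are equal.

Two ideals are equal iff their reduced Gröbner bases coincide (the reduced basis is unique for a fixed ordering).
Buchberger on the first generating set:
f_1 = -8ab, LT = ab.
f_2 = -\tfrac{7}{4}ab - 8a - 11b^{2} + 16, LT = ab.

S(f_1,f_2): lcm = ab. S = -\tfrac{32}{7}a - \tfrac{44}{7}b^{2} + \tfrac{64}{7}.
  reduce S modulo (f_1, f_2):
  remainder -\tfrac{32}{7}a - \tfrac{44}{7}b^{2} + \tfrac{64}{7} ≠ 0; add g_3 = -\tfrac{32}{7}a - \tfrac{44}{7}b^{2} + \tfrac{64}{7} to the basis.

S(f_1,g_3): lcm = ab. S = -\tfrac{11}{8}b^{3} + 2b.
  reduce S modulo (f_1, f_2, g_3):
  remainder -\tfrac{11}{8}b^{3} + 2b ≠ 0; add g_4 = -\tfrac{11}{8}b^{3} + 2b to the basis.

The other S-polynomials (S(f_2,g_3), S(f_1,g_4), S(f_2,g_4), S(g_3,g_4)) all reduce to 0 modulo the current basis, so we have a Gröbner basis.
Inter-reduce: drop elements whose leading term is divisible by another's, tail-reduce, and make monic.
Reduced Gröbner basis: {a + \tfrac{11}{8}b^{2} - 2, b^{3} - \tfrac{16}{11}b}.

Buchberger on the second generating set:
h_1 = 8ab, LT = ab.
h_2 = 14ab + 64a + 88b^{2} - 128, LT = ab.

S(h_1,h_2): lcm = ab. S = -\tfrac{32}{7}a - \tfrac{44}{7}b^{2} + \tfrac{64}{7}.
  reduce S modulo (h_1, h_2):
  remainder -\tfrac{32}{7}a - \tfrac{44}{7}b^{2} + \tfrac{64}{7} ≠ 0; add k_3 = -\tfrac{32}{7}a - \tfrac{44}{7}b^{2} + \tfrac{64}{7} to the basis.

S(h_1,k_3): lcm = ab. S = -\tfrac{11}{8}b^{3} + 2b.
  reduce S modulo (h_1, h_2, k_3):
  remainder -\tfrac{11}{8}b^{3} + 2b ≠ 0; add k_4 = -\tfrac{11}{8}b^{3} + 2b to the basis.

The other S-polynomials (S(h_2,k_3), S(h_1,k_4), S(h_2,k_4), S(k_3,k_4)) all reduce to 0 modulo the current basis, so we have a Gröbner basis.
Inter-reduce: drop elements whose leading term is divisible by another's, tail-reduce, and make monic.
Reduced Gröbner basis: {a + \tfrac{11}{8}b^{2} - 2, b^{3} - \tfrac{16}{11}b}.

Same reduced basis, so the two generating sets span the same ideal.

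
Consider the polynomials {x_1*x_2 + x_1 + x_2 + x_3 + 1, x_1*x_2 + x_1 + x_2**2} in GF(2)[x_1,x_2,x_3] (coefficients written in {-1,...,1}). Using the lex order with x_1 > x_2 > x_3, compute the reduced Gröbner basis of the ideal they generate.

f_1 = x_1*x_2 + x_1 + x_2 + x_3 + 1, LT = x_1*x_2.
f_2 = x_1*x_2 + x_1 + x_2**2, LT = x_1*x_2.

S(f_1,f_2): lcm = x_1*x_2. S = x_2**2 + x_2 + x_3 + 1.
  reduce S modulo (f_1, f_2):
  remainder x_2**2 + x_2 + x_3 + 1 ≠ 0; add g_3 = x_2**2 + x_2 + x_3 + 1 to the basis.

S(f_1,g_3): lcm = x_1*x_2**2. S = x_1*x_3 + x_1 + x_2**2 + x_2*x_3 + x_2.
  reduce S modulo (f_1, f_2, g_3):
  remainder x_1*x_3 + x_1 + x_2*x_3 + x_3 + 1 ≠ 0; add g_4 = x_1*x_3 + x_1 + x_2*x_3 + x_3 + 1 to the basis.

The other S-polynomials (S(f_2,g_3), S(f_1,g_4), S(f_2,g_4), S(g_3,g_4)) all reduce to 0 modulo the current basis, so we have a Gröbner basis.
Inter-reduce: drop elements whose leading term is divisible by another's, tail-reduce, and make monic.

G = {x_1*x_2 + x_1 + x_2 + x_3 + 1, x_1*x_3 + x_1 + x_2*x_3 + x_3 + 1, x_2**2 + x_2 + x_3 + 1}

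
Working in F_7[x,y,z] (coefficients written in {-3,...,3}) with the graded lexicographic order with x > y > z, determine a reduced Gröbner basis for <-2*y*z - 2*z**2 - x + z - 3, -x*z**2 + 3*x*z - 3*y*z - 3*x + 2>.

f_1 = -2*y*z - 2*z**2 - x + z - 3, LT = y*z.
f_2 = -x*z**2 + 3*x*z - 3*y*z - 3*x + 2, LT = x*z**2.

S(f_1,f_2): lcm = x*y*z**2. S = x*z**3 - 3*x**2*z + 3*x*y*z + 3*x*z**2 - 3*y**2*z - 3*x*y - 2*x*z + 2*y.
  reduce S modulo (f_1, f_2):
  remainder -3*x**2*z + 2*x**2 + 2*x*y + 2*x*z - 3*x + 3*y + 2*z - 1 ≠ 0; add g_3 = -3*x**2*z + 2*x**2 + 2*x*y + 2*x*z - 3*x + 3*y + 2*z - 1 to the basis.

S(f_1,g_3): lcm = x**2*y*z. S = x**2*z**2 - 3*x**3 + 3*x**2*y + 3*x**2*z + 3*x*y**2 + 3*x*y*z - 2*x**2 - x*y + y**2 + 3*y*z + 2*y.
  reduce S modulo (f_1, f_2, g_3):
  remainder -3*x**3 + 3*x**2*y + 3*x*y**2 - x**2 + 3*x*y - 3*x*z + y**2 - 3*z**2 - 2*x + y + 2*z - 3 ≠ 0; add g_4 = -3*x**3 + 3*x**2*y + 3*x*y**2 - x**2 + 3*x*y - 3*x*z + y**2 - 3*z**2 - 2*x + y + 2*z - 3 to the basis.

The other S-polynomials (S(f_2,g_3), S(f_1,g_4), S(f_2,g_4), S(g_3,g_4)) all reduce to 0 modulo the current basis, so we have a Gröbner basis.

G = {x**3 - x**2*y - x*y**2 - 2*x**2 - x*y + x*z + 2*y**2 + z**2 + 3*x + 2*y - 3*z + 1, x**2*z - 3*x**2 - 3*x*y - 3*x*z + x - y - 3*z - 2, x*z**2 - 3*x*z - 3*z**2 - 2*x - 2*z - 3, y*z + z**2 - 3*x + 3*z - 2}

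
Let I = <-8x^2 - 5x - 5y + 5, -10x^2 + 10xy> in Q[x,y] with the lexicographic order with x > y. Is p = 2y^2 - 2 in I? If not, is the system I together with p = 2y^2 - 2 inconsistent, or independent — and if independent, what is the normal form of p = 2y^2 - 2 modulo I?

First compute the reduced Gröbner basis of I by Buchberger's algorithm.
f_1 = -8x^2 - 5x - 5y + 5, LT = x^2.
f_2 = -10x^2 + 10xy, LT = x^2.

S(f_1,f_2): lcm = x^2. S = xy + 5/8x + 5/8y - 5/8.
  leading term xy: no divisor's leading term divides it; move xy to the remainder.
  leading term x: no divisor's leading term divides it; move 5/8x to the remainder.
  leading term y: no divisor's leading term divides it; move 5/8y to the remainder.
  leading term 1: no divisor's leading term divides it; move -5/8 to the remainder.
  remainder xy + 5/8x + 5/8y - 5/8 ≠ 0; add h_3 = xy + 5/8x + 5/8y - 5/8 to the basis.

S(f_1,h_3): lcm = x^2y. S = -5/8x^2 + 5/8x + 5/8y^2 - 5/8y.
  leading term x^2: subtract (5/64)·f_1 from -5/8x^2 + 5/8x + 5/8y^2 - 5/8y → 65/64x + 5/8y^2 - 15/64y - 25/64
  leading term x: no divisor's leading term divides it; move 65/64x to the remainder.
  leading term y^2: no divisor's leading term divides it; move 5/8y^2 to the remainder.
  leading term y: no divisor's leading term divides it; move -15/64y to the remainder.
  leading term 1: no divisor's leading term divides it; move -25/64 to the remainder.
  remainder 65/64x + 5/8y^2 - 15/64y - 25/64 ≠ 0; add h_4 = 65/64x + 5/8y^2 - 15/64y - 25/64 to the basis.

S(f_2,h_3): lcm = x^2y. S = -5/8x^2 - xy^2 - 5/8xy + 5/8x.
  leading term x^2: subtract (5/64)·f_1 from -5/8x^2 - xy^2 - 5/8xy + 5/8x → -xy^2 - 5/8xy + 65/64x + 25/64y - 25/64
  leading term xy^2: subtract (-y)·h_3 from -xy^2 - 5/8xy + 65/64x + 25/64y - 25/64 → 65/64x + 5/8y^2 - 15/64y - 25/64
  leading term x: subtract (1)·h_4 from 65/64x + 5/8y^2 - 15/64y - 25/64 → 0
  remainder 0.

S(f_1,h_4): lcm = x^2. S = -8/13xy^2 + 3/13xy + 105/104x + 5/8y - 5/8.
  leading term xy^2: subtract (-8/13y)·h_3 from -8/13xy^2 + 3/13xy + 105/104x + 5/8y - 5/8 → 8/13xy + 105/104x + 5/13y^2 + 25/104y - 5/8
  leading term xy: subtract (8/13)·h_3 from 8/13xy + 105/104x + 5/13y^2 + 25/104y - 5/8 → 5/8x + 5/13y^2 - 15/104y - 25/104
  leading term x: subtract (8/13)·h_4 from 5/8x + 5/13y^2 - 15/104y - 25/104 → 0
  remainder 0.

S(f_2,h_4): lcm = x^2. S = -8/13xy^2 - 10/13xy + 5/13x.
  leading term xy^2: subtract (-8/13y)·h_3 from -8/13xy^2 - 10/13xy + 5/13x → -5/13xy + 5/13x + 5/13y^2 - 5/13y
  leading term xy: subtract (-5/13)·h_3 from -5/13xy + 5/13x + 5/13y^2 - 5/13y → 5/8x + 5/13y^2 - 15/104y - 25/104
  leading term x: subtract (8/13)·h_4 from 5/8x + 5/13y^2 - 15/104y - 25/104 → 0
  remainder 0.

S(h_3,h_4): lcm = xy. S = 5/8x - 8/13y^3 + 3/13y^2 + 105/104y - 5/8.
  leading term x: subtract (8/13)·h_4 from 5/8x - 8/13y^3 + 3/13y^2 + 105/104y - 5/8 → -8/13y^3 - 2/13y^2 + 15/13y - 5/13
  leading term y^3: no divisor's leading term divides it; move -8/13y^3 to the remainder.
  leading term y^2: no divisor's leading term divides it; move -2/13y^2 to the remainder.
  leading term y: no divisor's leading term divides it; move 15/13y to the remainder.
  leading term 1: no divisor's leading term divides it; move -5/13 to the remainder.
  remainder -8/13y^3 - 2/13y^2 + 15/13y - 5/13 ≠ 0; add h_5 = -8/13y^3 - 2/13y^2 + 15/13y - 5/13 to the basis.

S(f_1,h_5): leading monomials are coprime, so the S-polynomial reduces to 0 (Buchberger's first criterion).
S(f_2,h_5): leading monomials are coprime, so the S-polynomial reduces to 0 (Buchberger's first criterion).
S(h_3,h_5): lcm = xy^3. S = 3/8xy^2 + 15/8xy - 5/8x + 5/8y^3 - 5/8y^2.
  leading term xy^2: subtract (3/8y)·h_3 from 3/8xy^2 + 15/8xy - 5/8x + 5/8y^3 - 5/8y^2 → 105/64xy - 5/8x + 5/8y^3 - 55/64y^2 + 15/64y
  leading term xy: subtract (105/64)·h_3 from 105/64xy - 5/8x + 5/8y^3 - 55/64y^2 + 15/64y → -845/512x + 5/8y^3 - 55/64y^2 - 405/512y + 525/512
  leading term x: subtract (-13/8)·h_4 from -845/512x + 5/8y^3 - 55/64y^2 - 405/512y + 525/512 → 5/8y^3 + 5/32y^2 - 75/64y + 25/64
  leading term y^3: subtract (-65/64)·h_5 from 5/8y^3 + 5/32y^2 - 75/64y + 25/64 → 0
  remainder 0.

S(h_4,h_5): leading monomials are coprime, so the S-polynomial reduces to 0 (Buchberger's first criterion).
Every S-polynomial of the final basis reduces to 0, so we have a Gröbner basis.
Inter-reduce: drop elements whose leading term is divisible by another's, tail-reduce, and make monic.
Reduced Gröbner basis: {x + 8/13y^2 - 3/13y - 5/13, y^3 + 1/4y^2 - 15/8y + 5/8}.
Label its elements g_1 = x + 8/13y^2 - 3/13y - 5/13, g_2 = y^3 + 1/4y^2 - 15/8y + 5/8.

Reduce p = 2y^2 - 2 modulo G:
  leading term y^2: no divisor's leading term divides it; move 2y^2 to the remainder.
  leading term 1: no divisor's leading term divides it; move -2 to the remainder.
  normal form = 2y^2 - 2.
The normal form is nonzero, so p ∉ I. Since p minus its normal form lies in I, I + (p) = I + (r) where r = 2y^2 - 2; decide whether this ideal is the whole ring.
Run Buchberger on G together with r (pairs among the g_i already reduce to 0 since G is a Gröbner basis):
g_1 = x + 8/13y^2 - 3/13y - 5/13, LT = x.
g_2 = y^3 + 1/4y^2 - 15/8y + 5/8, LT = y^3.
r = 2y^2 - 2, LT = y^2.

S(g_1,g_2): leading monomials are coprime, so the S-polynomial reduces to 0 (Buchberger's first criterion).
S(g_1,r): leading monomials are coprime, so the S-polynomial reduces to 0 (Buchberger's first criterion).
S(g_2,r): lcm = y^3. S = 1/4y^2 - 7/8y + 5/8.
  leading term y^2: subtract (1/8)·r from 1/4y^2 - 7/8y + 5/8 → -7/8y + 7/8
  leading term y: no divisor's leading term divides it; move -7/8y to the remainder.
  leading term 1: no divisor's leading term divides it; move 7/8 to the remainder.
  remainder -7/8y + 7/8 ≠ 0; add m_4 = -7/8y + 7/8 to the basis.

S(g_1,m_4): leading monomials are coprime, so the S-polynomial reduces to 0 (Buchberger's first criterion).
S(g_2,m_4): lcm = y^3. S = 5/4y^2 - 15/8y + 5/8.
  leading term y^2: subtract (5/8)·r from 5/4y^2 - 15/8y + 5/8 → -15/8y + 15/8
  leading term y: subtract (15/7)·m_4 from -15/8y + 15/8 → 0
  remainder 0.

S(r,m_4): lcm = y^2. S = y - 1.
  leading term y: subtract (-8/7)·m_4 from y - 1 → 0
  remainder 0.

Every S-polynomial of the final basis reduces to 0, so we have a Gröbner basis.
Inter-reduce: drop elements whose leading term is divisible by another's, tail-reduce, and make monic.
Reduced Gröbner basis: {x, y - 1}.
The reduced Gröbner basis of I + (p) is {x, y - 1} ≠ {1}, a proper ideal, so the enlarged system stays consistent: p is independent of I, with normal form 2y^2 - 2.

2y^2 - 2 is independent of I; its normal form modulo I is 2y^2 - 2.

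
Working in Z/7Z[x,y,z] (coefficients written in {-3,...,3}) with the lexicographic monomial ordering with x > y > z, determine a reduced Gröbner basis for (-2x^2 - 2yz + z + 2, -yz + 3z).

f_1 = -2x^2 - 2yz + z + 2, LT = x^2.
f_2 = -yz + 3z, LT = yz.

The S-polynomials (S(f_1,f_2)) all reduce to 0 modulo the current basis, so we have a Gröbner basis.

G = {x^2 - z - 1, yz - 3z}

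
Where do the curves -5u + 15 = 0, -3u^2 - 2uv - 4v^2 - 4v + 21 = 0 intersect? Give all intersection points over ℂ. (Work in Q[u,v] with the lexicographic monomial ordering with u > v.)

Compute a lex Gröbner basis by Buchberger's algorithm.
f_1 = -5u + 15, LT = u.
f_2 = -3u^2 - 2uv - 4v^2 - 4v + 21, LT = u^2.

S(f_1,f_2): lcm = u^2. S = -2/3uv - 3u - 4/3v^2 - 4/3v + 7.
  reduce S modulo (f_1, f_2):
  remainder -4/3v^2 - 10/3v - 2 ≠ 0; add h_3 = -4/3v^2 - 10/3v - 2 to the basis.

The other S-polynomials (S(f_1,h_3), S(f_2,h_3)) all reduce to 0 modulo the current basis, so we have a Gröbner basis.
Inter-reduce: drop elements whose leading term is divisible by another's, tail-reduce, and make monic.
Reduced Gröbner basis: {u - 3, v^2 + 5/2v + 3/2}.

Elimination: the polynomial v^2 + 5/2v + 3/2 lies in the elimination ideal for v, so v ∈ {-3/2, -1}. For each such v, the remaining basis elements (now univariate) give the rest of the solution.
  v = -3/2: the earlier basis element becomes u - 3 = 0, giving u = 3 — point (3, -3/2).
  v = -1: the earlier basis element becomes u - 3 = 0, giving u = 3 — point (3, -1).

{(3, -3/2), (3, -1)}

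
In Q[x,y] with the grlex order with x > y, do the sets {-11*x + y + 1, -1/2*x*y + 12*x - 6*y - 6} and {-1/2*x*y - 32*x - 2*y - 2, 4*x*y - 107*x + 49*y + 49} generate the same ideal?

Since reduced Gröbner bases are canonical representatives of ideals under a given ordering, it suffices to compute and compare them.
Buchberger on the first generating set:
f_1 = -11*x + y + 1, LT = x.
f_2 = -1/2*x*y + 12*x - 6*y - 6, LT = x*y.

S(f_1,f_2): lcm = x*y. S = -1/11*y**2 + 24*x - 133/11*y - 12.
  leading term y**2: no divisor's leading term divides it; move -1/11*y**2 to the remainder.
  leading term x: subtract (-24/11)·f_1 from 24*x - 133/11*y - 12 → -109/11*y - 108/11
  leading term y: no divisor's leading term divides it; move -109/11*y to the remainder.
  leading term 1: no divisor's leading term divides it; move -108/11 to the remainder.
  remainder -1/11*y**2 - 109/11*y - 108/11 ≠ 0; add g_3 = -1/11*y**2 - 109/11*y - 108/11 to the basis.

The other S-polynomials (S(f_1,g_3), S(f_2,g_3)) all reduce to 0 modulo the current basis, so we have a Gröbner basis.
Inter-reduce: drop elements whose leading term is divisible by another's, tail-reduce, and make monic.
Reduced Gröbner basis: {y**2 + 109*y + 108, x - 1/11*y - 1/11}.

Buchberger on the second generating set:
h_1 = -1/2*x*y - 32*x - 2*y - 2, LT = x*y.
h_2 = 4*x*y - 107*x + 49*y + 49, LT = x*y.

S(h_1,h_2): lcm = x*y. S = 363/4*x - 33/4*y - 33/4.
  leading term x: no divisor's leading term divides it; move 363/4*x to the remainder.
  leading term y: no divisor's leading term divides it; move -33/4*y to the remainder.
  leading term 1: no divisor's leading term divides it; move -33/4 to the remainder.
  remainder 363/4*x - 33/4*y - 33/4 ≠ 0; add k_3 = 363/4*x - 33/4*y - 33/4 to the basis.

S(h_1,k_3): lcm = x*y. S = 1/11*y**2 + 64*x + 45/11*y + 4.
  leading term y**2: no divisor's leading term divides it; move 1/11*y**2 to the remainder.
  leading term x: subtract (256/363)·k_3 from 64*x + 45/11*y + 4 → 109/11*y + 108/11
  leading term y: no divisor's leading term divides it; move 109/11*y to the remainder.
  leading term 1: no divisor's leading term divides it; move 108/11 to the remainder.
  remainder 1/11*y**2 + 109/11*y + 108/11 ≠ 0; add k_4 = 1/11*y**2 + 109/11*y + 108/11 to the basis.

The other S-polynomials (S(h_2,k_3), S(h_1,k_4), S(h_2,k_4), S(k_3,k_4)) all reduce to 0 modulo the current basis, so we have a Gröbner basis.
Inter-reduce: drop elements whose leading term is divisible by another's, tail-reduce, and make monic.
Reduced Gröbner basis: {y**2 + 109*y + 108, x - 1/11*y - 1/11}.

The two bases agree; hence the ideals are identical.

Yes, the ideals are equal.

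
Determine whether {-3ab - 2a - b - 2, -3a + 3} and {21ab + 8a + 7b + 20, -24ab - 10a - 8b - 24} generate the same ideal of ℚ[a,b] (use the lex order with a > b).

No, the ideals differ.

Two ideals are equal iff their reduced Gröbner bases coincide (the reduced basis is unique for a fixed ordering).
Buchberger on the first generating set:
f_1 = -3ab - 2a - b - 2, LT = ab.
f_2 = -3a + 3, LT = a.

S(f_1,f_2): lcm = ab. S = ⅔a + 4/3b + ⅔.
  leading term a: subtract (-2/9)·f_2 from ⅔a + 4/3b + ⅔ → 4/3b + 4/3
  leading term b: no divisor's leading term divides it; move 4/3b to the remainder.
  leading term 1: no divisor's leading term divides it; move 4/3 to the remainder.
  remainder 4/3b + 4/3 ≠ 0; add g_3 = 4/3b + 4/3 to the basis.

S(f_1,g_3): lcm = ab. S = -⅓a + ⅓b + ⅔.
  leading term a: subtract (1/9)·f_2 from -⅓a + ⅓b + ⅔ → ⅓b + ⅓
  leading term b: subtract (¼)·g_3 from ⅓b + ⅓ → 0
  remainder 0.

S(f_2,g_3): leading monomials are coprime, so the S-polynomial reduces to 0 (Buchberger's first criterion).
Every S-polynomial of the final basis reduces to 0, so we have a Gröbner basis.
Inter-reduce: drop elements whose leading term is divisible by another's, tail-reduce, and make monic.
Reduced Gröbner basis: {a - 1, b + 1}.

Buchberger on the second generating set:
h_1 = 21ab + 8a + 7b + 20, LT = ab.
h_2 = -24ab - 10a - 8b - 24, LT = ab.

S(h_1,h_2): lcm = ab. S = -1/28a - 1/21.
  leading term a: no divisor's leading term divides it; move -1/28a to the remainder.
  leading term 1: no divisor's leading term divides it; move -1/21 to the remainder.
  remainder -1/28a - 1/21 ≠ 0; add k_3 = -1/28a - 1/21 to the basis.

S(h_1,k_3): lcm = ab. S = 8/21a - b + 20/21.
  leading term a: subtract (-32/3)·k_3 from 8/21a - b + 20/21 → -b + 4/9
  leading term b: no divisor's leading term divides it; move -b to the remainder.
  leading term 1: no divisor's leading term divides it; move 4/9 to the remainder.
  remainder -b + 4/9 ≠ 0; add k_4 = -b + 4/9 to the basis.

S(h_2,k_3): lcm = ab. S = 5/12a - b + 1.
  leading term a: subtract (-35/3)·k_3 from 5/12a - b + 1 → -b + 4/9
  leading term b: subtract (1)·k_4 from -b + 4/9 → 0
  remainder 0.

S(h_1,k_4): lcm = ab. S = 52/63a + ⅓b + 20/21.
  leading term a: subtract (-208/9)·k_3 from 52/63a + ⅓b + 20/21 → ⅓b - 4/27
  leading term b: subtract (-⅓)·k_4 from ⅓b - 4/27 → 0
  remainder 0.

S(h_2,k_4): lcm = ab. S = 31/36a + ⅓b + 1.
  leading term a: subtract (-217/9)·k_3 from 31/36a + ⅓b + 1 → ⅓b - 4/27
  leading term b: subtract (-⅓)·k_4 from ⅓b - 4/27 → 0
  remainder 0.

S(k_3,k_4): leading monomials are coprime, so the S-polynomial reduces to 0 (Buchberger's first criterion).
Every S-polynomial of the final basis reduces to 0, so we have a Gröbner basis.
Inter-reduce: drop elements whose leading term is divisible by another's, tail-reduce, and make monic.
Reduced Gröbner basis: {a + 4/3, b - 4/9}.

Since the reduced bases disagree, the two ideals are not the same.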